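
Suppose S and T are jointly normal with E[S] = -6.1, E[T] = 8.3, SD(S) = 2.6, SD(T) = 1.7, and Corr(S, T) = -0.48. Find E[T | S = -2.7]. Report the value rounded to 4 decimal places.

The regression of T on S has slope ρ·σ_T/σ_S and passes through (μ_S, μ_T).
E[T | S=-2.7] = 8.3 + (-0.48)·(1.7/2.6)·(-2.7 − (-6.1)) = 8.3 + (-0.31385)·(3.4) = 7.2329.

7.2329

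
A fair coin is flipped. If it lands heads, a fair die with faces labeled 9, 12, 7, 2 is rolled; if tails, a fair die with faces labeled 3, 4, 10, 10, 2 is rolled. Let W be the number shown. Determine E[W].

E[W | heads] = (9+12+7+2)/4 = 15/2.
E[W | tails] = (3+4+10+10+2)/5 = 29/5.
By the law of total expectation,
E[W] = (1/2)·(15/2) + (1/2)·(29/5) = 133/20.

133/20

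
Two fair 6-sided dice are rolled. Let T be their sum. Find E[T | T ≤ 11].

48/7

P(T ≤ 11) = 35/36.
E[T | T ≤ 11] = (20/3) / (35/36) = 48/7.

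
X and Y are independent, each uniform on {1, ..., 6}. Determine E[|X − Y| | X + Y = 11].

Outcomes with X + Y = 11: (5,6), (6,5), each with probability 1/36.
E[|X − Y| | X + Y = 11] = (1 + 1) / 2 = 1.

1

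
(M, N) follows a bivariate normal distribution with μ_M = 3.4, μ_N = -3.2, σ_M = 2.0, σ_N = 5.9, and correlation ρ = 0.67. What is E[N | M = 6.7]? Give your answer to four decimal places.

3.3225

For a bivariate normal, E[N | M=x] = μ_N + ρ·(σ_N/σ_M)·(x − μ_M).
E[N | M=6.7] = -3.2 + (0.67)·(5.9/2.0)·(6.7 − (3.4)) = -3.2 + (1.9765)·(3.3) = 3.3225.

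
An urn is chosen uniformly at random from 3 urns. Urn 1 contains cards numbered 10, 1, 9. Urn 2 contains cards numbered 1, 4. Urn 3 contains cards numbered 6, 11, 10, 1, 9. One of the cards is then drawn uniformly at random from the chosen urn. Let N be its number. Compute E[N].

E[N | urn 1] = (10+1+9)/3 = 20/3.
E[N | urn 2] = (1+4)/2 = 5/2.
E[N | urn 3] = (6+11+10+1+9)/5 = 37/5.
By the law of total expectation,
E[N] = (1/3)·(20/3) + (1/3)·(5/2) + (1/3)·(37/5) = 497/90.

497/90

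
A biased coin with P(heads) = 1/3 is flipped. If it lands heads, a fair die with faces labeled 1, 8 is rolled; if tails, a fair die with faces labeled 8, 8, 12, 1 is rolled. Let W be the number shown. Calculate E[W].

E[W | heads] = (1+8)/2 = 9/2.
E[W | tails] = (8+8+12+1)/4 = 29/4.
By the law of total expectation,
E[W] = (1/3)·(9/2) + (2/3)·(29/4) = 19/3.

19/3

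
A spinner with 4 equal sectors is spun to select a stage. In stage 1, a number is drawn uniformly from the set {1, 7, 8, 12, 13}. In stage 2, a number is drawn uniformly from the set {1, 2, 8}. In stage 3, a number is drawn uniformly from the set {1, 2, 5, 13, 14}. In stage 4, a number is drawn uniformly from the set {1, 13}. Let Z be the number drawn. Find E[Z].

E[Z | stage 1] = (1+7+8+12+13)/5 = 41/5.
E[Z | stage 2] = (1+2+8)/3 = 11/3.
E[Z | stage 3] = (1+2+5+13+14)/5 = 7.
E[Z | stage 4] = (1+13)/2 = 7.
E[Z] = (1/4)·(41/5) + (1/4)·(11/3) + (1/4)·(7) + (1/4)·(7) = 97/15.

97/15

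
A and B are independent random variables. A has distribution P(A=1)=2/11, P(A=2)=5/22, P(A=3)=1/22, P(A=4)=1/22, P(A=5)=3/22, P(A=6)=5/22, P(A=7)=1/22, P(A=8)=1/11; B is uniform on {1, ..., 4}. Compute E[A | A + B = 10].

P(A + B = 10) = 1/11.
Summing A·P(x,y) over outcomes with A + B = 10 gives 53/88.
E[A | A + B = 10] = (53/88) / (1/11) = 53/8.

53/8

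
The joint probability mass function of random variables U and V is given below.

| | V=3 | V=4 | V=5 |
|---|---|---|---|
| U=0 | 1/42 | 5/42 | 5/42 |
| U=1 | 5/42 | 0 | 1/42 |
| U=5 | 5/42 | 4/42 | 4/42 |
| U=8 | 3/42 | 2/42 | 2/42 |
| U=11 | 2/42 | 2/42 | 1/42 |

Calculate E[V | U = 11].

P(U = 11) = 5/42.
Σ V·P over the event = 3·(2/42) + 4·(2/42) + 5·(1/42) = 19/42.
E[V | U = 11] = (19/42) / (5/42) = 19/5.

19/5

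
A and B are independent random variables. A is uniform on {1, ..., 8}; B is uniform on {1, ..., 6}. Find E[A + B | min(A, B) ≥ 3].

P(min(A, B) ≥ 3) = 1/2.
Summing (A+B)·P(x,y) over outcomes with min(A, B) ≥ 3 gives 5.
E[A + B | min(A, B) ≥ 3] = (5) / (1/2) = 10.

10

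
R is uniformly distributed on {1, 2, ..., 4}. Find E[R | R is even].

3

Given R is even, R is equally likely to be any of {2, 4}.
E[R | R is even] = (2 + 4) / 2 = 3.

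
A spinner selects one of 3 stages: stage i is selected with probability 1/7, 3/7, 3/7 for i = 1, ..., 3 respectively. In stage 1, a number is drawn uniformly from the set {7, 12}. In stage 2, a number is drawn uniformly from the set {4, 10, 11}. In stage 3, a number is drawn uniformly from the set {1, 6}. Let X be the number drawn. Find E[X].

E[X | stage 1] = (7+12)/2 = 19/2.
E[X | stage 2] = (4+10+11)/3 = 25/3.
E[X | stage 3] = (1+6)/2 = 7/2.
By the law of total expectation,
E[X] = (1/7)·(19/2) + (3/7)·(25/3) + (3/7)·(7/2) = 45/7.

45/7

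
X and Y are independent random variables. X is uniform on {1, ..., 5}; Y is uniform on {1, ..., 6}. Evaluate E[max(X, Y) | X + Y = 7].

P(X + Y = 7) = 1/6.
Summing max(X,Y)·P(x,y) over outcomes with X + Y = 7 gives 4/5.
E[max(X, Y) | X + Y = 7] = (4/5) / (1/6) = 24/5.

24/5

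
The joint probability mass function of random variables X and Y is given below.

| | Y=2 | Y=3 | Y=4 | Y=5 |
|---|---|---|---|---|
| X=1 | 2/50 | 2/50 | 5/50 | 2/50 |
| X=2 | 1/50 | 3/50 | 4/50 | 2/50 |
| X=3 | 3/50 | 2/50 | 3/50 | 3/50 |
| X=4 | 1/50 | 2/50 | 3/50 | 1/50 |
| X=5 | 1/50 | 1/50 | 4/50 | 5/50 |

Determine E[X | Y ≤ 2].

11/4

P(Y ≤ 2) = 4/25.
Σ X·P over the event = 1·(2/50) + 2·(1/50) + 3·(3/50) + 4·(1/50) + 5·(1/50) = 11/25.
E[X | Y ≤ 2] = (11/25) / (4/25) = 11/4.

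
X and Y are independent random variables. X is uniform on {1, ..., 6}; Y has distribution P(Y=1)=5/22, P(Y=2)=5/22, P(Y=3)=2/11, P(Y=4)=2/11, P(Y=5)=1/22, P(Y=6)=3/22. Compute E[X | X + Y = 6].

P(X + Y = 6) = 19/132.
Summing X·P(x,y) over outcomes with X + Y = 6 gives 1/2.
E[X | X + Y = 6] = (1/2) / (19/132) = 66/19.

66/19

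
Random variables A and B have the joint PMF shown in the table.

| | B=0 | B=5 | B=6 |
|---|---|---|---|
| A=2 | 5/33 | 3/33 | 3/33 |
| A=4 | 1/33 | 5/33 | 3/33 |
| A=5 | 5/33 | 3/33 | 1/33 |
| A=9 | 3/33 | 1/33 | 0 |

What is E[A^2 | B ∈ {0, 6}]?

P(B ∈ {0, 6}) = 7/11.
Σ A^2·P over the event = 4·(5/33) + 4·(3/33) + 16·(1/33) + 16·(3/33) + 25·(5/33) + 25·(1/33) + 81·(3/33) = 163/11.
E[A^2 | B ∈ {0, 6}] = (163/11) / (7/11) = 163/7.

163/7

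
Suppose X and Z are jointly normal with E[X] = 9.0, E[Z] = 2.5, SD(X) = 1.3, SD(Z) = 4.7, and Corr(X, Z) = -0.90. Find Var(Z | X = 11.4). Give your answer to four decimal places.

4.1971

For a bivariate normal, Var(Z | X=x) = σ_Z²(1 − ρ²).
Var(Z | X=11.4) = (4.7)²·(1 − (-0.90)²) = 22.09·0.19 = 4.1971.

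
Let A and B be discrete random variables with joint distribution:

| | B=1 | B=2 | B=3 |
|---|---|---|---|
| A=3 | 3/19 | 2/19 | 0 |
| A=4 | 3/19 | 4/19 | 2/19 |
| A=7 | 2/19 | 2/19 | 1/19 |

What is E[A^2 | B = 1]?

P(B = 1) = 8/19.
Σ A^2·P over the event = 9·(3/19) + 16·(3/19) + 49·(2/19) = 173/19.
E[A^2 | B = 1] = (173/19) / (8/19) = 173/8.

173/8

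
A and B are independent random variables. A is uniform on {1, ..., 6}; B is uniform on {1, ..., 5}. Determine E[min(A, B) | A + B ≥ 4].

67/27

P(A + B ≥ 4) = 9/10.
Summing min(A,B)·P(x,y) over outcomes with A + B ≥ 4 gives 67/30.
E[min(A, B) | A + B ≥ 4] = (67/30) / (9/10) = 67/27.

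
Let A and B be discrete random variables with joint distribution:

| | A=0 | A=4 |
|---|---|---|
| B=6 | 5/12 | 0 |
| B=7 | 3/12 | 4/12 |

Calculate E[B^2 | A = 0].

327/8

P(A = 0) = 2/3.
Summing B^2·P(A=x,B=y) over the conditioning event gives 109/4.
E[B^2 | A = 0] = (109/4) / (2/3) = 327/8.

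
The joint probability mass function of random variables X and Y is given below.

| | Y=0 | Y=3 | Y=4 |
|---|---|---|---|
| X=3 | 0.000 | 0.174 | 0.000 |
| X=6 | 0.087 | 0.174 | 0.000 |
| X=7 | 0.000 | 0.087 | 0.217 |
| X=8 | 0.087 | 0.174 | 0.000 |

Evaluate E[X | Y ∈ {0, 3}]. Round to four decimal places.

P(Y ∈ {0, 3}) = 0.783.
Σ X·P over the event = 3·(0.174) + 6·(0.087) + 6·(0.174) + 7·(0.087) + 8·(0.087) + 8·(0.174) = 4.785.
E[X | Y ∈ {0, 3}] = (4.785) / (0.783) = 6.1111.

6.1111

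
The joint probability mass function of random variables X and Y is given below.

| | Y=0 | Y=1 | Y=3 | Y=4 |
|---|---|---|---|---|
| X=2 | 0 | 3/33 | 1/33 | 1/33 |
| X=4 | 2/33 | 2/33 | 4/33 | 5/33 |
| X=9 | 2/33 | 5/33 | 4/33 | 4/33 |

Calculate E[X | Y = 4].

29/5

P(Y = 4) = 10/33.
Σ X·P over the event = 2·(1/33) + 4·(5/33) + 9·(4/33) = 58/33.
E[X | Y = 4] = (58/33) / (10/33) = 29/5.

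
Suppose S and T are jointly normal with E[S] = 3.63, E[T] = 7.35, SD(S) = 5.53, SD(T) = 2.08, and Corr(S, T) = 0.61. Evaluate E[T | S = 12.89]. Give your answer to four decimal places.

9.4746

For a bivariate normal, E[T | S=x] = μ_T + ρ·(σ_T/σ_S)·(x − μ_S).
E[T | S=12.89] = 7.35 + (0.61)·(2.08/5.53)·(12.89 − (3.63)) = 7.35 + (0.22944)·(9.26) = 9.4746.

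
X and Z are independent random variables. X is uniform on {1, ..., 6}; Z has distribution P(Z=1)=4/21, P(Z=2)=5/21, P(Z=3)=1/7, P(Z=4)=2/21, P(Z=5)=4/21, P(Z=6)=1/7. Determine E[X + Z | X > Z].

P(X > Z) = 19/42.
Summing (X+Z)·P(x,y) over outcomes with X > Z gives 64/21.
E[X + Z | X > Z] = (64/21) / (19/42) = 128/19.

128/19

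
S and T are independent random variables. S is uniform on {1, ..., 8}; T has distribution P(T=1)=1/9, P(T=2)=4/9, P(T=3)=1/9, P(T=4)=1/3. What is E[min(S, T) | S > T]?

P(S > T) = 2/3.
Summing min(S,T)·P(x,y) over outcomes with S > T gives 59/36.
E[min(S, T) | S > T] = (59/36) / (2/3) = 59/24.

59/24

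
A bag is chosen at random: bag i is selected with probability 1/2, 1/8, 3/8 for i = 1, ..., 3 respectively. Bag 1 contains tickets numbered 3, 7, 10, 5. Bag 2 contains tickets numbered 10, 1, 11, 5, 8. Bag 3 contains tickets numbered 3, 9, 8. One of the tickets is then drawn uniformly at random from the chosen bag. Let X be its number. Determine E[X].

13/2

E[X | bag 1] = (3+7+10+5)/4 = 25/4.
E[X | bag 2] = (10+1+11+5+8)/5 = 7.
E[X | bag 3] = (3+9+8)/3 = 20/3.
E[X] = (1/2)·(25/4) + (1/8)·(7) + (3/8)·(20/3) = 13/2.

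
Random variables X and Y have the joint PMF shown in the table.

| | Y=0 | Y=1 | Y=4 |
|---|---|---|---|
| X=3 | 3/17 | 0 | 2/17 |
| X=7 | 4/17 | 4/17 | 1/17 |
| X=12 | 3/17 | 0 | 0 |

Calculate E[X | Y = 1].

P(Y = 1) = 4/17.
Σ X·P over the event = 7·(4/17) = 28/17.
E[X | Y = 1] = (28/17) / (4/17) = 7.

7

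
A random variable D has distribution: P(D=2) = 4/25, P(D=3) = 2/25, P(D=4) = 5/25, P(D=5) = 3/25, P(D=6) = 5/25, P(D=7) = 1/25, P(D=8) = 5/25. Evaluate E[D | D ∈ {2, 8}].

16/3

P(D ∈ {2, 8}) = 9/25.
Σ over the event: 2·4/25 + 8·1/5 = 48/25.
E[D | D ∈ {2, 8}] = (48/25) / (9/25) = 16/3.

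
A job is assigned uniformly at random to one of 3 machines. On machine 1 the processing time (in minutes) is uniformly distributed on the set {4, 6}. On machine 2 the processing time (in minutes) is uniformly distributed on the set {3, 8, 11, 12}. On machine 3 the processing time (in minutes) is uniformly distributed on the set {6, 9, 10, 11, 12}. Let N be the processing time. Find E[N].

77/10

E[N | machine 1] = (4+6)/2 = 5.
E[N | machine 2] = (3+8+11+12)/4 = 17/2.
E[N | machine 3] = (6+9+10+11+12)/5 = 48/5.
By the law of total expectation,
E[N] = (1/3)·(5) + (1/3)·(17/2) + (1/3)·(48/5) = 77/10.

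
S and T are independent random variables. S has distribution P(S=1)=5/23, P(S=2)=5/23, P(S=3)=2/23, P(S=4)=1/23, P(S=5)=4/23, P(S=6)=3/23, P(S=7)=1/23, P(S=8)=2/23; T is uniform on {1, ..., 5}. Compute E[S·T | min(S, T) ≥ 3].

P(min(S, T) ≥ 3) = 39/115.
Summing ST·P(x,y) over outcomes with min(S, T) ≥ 3 gives 852/115.
E[S·T | min(S, T) ≥ 3] = (852/115) / (39/115) = 284/13.

284/13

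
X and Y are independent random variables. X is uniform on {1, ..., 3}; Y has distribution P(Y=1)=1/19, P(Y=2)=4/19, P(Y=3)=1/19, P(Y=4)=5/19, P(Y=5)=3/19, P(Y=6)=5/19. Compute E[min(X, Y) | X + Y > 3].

101/51

P(X + Y > 3) = 17/19.
Summing min(X,Y)·P(x,y) over outcomes with X + Y > 3 gives 101/57.
E[min(X, Y) | X + Y > 3] = (101/57) / (17/19) = 101/51.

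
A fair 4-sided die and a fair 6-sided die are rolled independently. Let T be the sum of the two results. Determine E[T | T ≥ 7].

8

P(T ≥ 7) = 5/12.
Σ over the event: 7·1/6 + 8·1/8 + 9·1/12 + 10·1/24 = 10/3.
E[T | T ≥ 7] = (10/3) / (5/12) = 8.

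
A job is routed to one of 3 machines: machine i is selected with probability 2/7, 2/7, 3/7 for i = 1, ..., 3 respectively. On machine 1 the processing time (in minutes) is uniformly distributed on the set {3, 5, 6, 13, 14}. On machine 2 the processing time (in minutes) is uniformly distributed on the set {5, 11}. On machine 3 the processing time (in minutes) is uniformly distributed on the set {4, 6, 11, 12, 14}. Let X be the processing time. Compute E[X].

E[X | machine 1] = (3+5+6+13+14)/5 = 41/5.
E[X | machine 2] = (5+11)/2 = 8.
E[X | machine 3] = (4+6+11+12+14)/5 = 47/5.
By the law of total expectation,
E[X] = (2/7)·(41/5) + (2/7)·(8) + (3/7)·(47/5) = 303/35.

303/35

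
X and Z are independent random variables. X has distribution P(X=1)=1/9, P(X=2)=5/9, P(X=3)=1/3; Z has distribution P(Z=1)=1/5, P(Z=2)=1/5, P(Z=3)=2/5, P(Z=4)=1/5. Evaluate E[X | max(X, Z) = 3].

P(max(X, Z) = 3) = 8/15.
Summing X·P(x,y) over outcomes with max(X, Z) = 3 gives 58/45.
E[X | max(X, Z) = 3] = (58/45) / (8/15) = 29/12.

29/12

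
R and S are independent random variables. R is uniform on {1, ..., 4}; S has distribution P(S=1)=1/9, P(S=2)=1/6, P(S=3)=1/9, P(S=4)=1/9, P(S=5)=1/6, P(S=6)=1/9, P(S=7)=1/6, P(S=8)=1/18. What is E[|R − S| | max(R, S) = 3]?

P(max(R, S) = 3) = 11/72.
Summing |R−S|·P(x,y) over outcomes with max(R, S) = 3 gives 13/72.
E[|R − S| | max(R, S) = 3] = (13/72) / (11/72) = 13/11.

13/11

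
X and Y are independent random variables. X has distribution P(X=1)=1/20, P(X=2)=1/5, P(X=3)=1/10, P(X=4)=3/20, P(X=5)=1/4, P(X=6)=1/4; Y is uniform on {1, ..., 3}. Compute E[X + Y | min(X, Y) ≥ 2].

257/38

P(min(X, Y) ≥ 2) = 19/30.
Summing (X+Y)·P(x,y) over outcomes with min(X, Y) ≥ 2 gives 257/60.
E[X + Y | min(X, Y) ≥ 2] = (257/60) / (19/30) = 257/38.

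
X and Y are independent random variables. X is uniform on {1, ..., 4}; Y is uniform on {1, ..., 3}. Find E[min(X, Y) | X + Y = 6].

5/2

P(X + Y = 6) = 1/6.
Summing min(X,Y)·P(x,y) over outcomes with X + Y = 6 gives 5/12.
E[min(X, Y) | X + Y = 6] = (5/12) / (1/6) = 5/2.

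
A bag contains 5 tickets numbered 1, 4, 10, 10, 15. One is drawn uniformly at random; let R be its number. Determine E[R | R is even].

P(R is even) = 3/5.
Σ over the event: 4·1/5 + 10·2/5 = 24/5.
E[R | R is even] = (24/5) / (3/5) = 8.

8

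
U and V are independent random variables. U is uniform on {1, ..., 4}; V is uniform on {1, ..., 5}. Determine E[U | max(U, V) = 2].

Outcomes with max(U, V) = 2: (1,2), (2,1), (2,2), each with probability 1/20.
E[U | max(U, V) = 2] = (1 + 2 + 2) / 3 = 5/3.

5/3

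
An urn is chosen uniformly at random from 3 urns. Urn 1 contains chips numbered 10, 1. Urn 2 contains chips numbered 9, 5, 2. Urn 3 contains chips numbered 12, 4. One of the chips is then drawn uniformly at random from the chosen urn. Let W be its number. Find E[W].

E[W | urn 1] = (10+1)/2 = 11/2.
E[W | urn 2] = (9+5+2)/3 = 16/3.
E[W | urn 3] = (12+4)/2 = 8.
By the law of total expectation,
E[W] = (1/3)·(11/2) + (1/3)·(16/3) + (1/3)·(8) = 113/18.

113/18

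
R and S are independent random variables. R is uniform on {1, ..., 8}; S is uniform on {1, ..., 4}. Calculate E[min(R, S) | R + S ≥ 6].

57/22

P(R + S ≥ 6) = 11/16.
Summing min(R,S)·P(x,y) over outcomes with R + S ≥ 6 gives 57/32.
E[min(R, S) | R + S ≥ 6] = (57/32) / (11/16) = 57/22.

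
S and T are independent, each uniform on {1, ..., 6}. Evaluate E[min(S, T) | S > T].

P(S > T) = 5/12.
Summing min(S,T)·P(x,y) over outcomes with S > T gives 35/36.
E[min(S, T) | S > T] = (35/36) / (5/12) = 7/3.

7/3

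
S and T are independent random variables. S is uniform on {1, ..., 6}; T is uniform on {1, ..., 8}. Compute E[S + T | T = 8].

Outcomes with T = 8: (1,8), (2,8), (3,8), (4,8), (5,8), (6,8), each with probability 1/48.
E[S + T | T = 8] = (9 + 10 + 11 + 12 + 13 + 14) / 6 = 23/2.

23/2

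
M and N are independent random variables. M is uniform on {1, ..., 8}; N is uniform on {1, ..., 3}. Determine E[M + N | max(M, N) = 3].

Outcomes with max(M, N) = 3: (1,3), (2,3), (3,1), (3,2), (3,3), each with probability 1/24.
E[M + N | max(M, N) = 3] = (4 + 5 + 4 + 5 + 6) / 5 = 24/5.

24/5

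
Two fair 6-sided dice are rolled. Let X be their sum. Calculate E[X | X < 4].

8/3

P(X < 4) = 1/12.
Σ over the event: 2·1/36 + 3·1/18 = 2/9.
E[X | X < 4] = (2/9) / (1/12) = 8/3.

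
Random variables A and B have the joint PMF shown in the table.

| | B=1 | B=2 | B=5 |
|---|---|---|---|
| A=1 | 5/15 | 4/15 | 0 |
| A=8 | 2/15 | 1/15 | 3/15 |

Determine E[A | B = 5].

P(B = 5) = 1/5.
Summing A·P(A=x,B=y) over the conditioning event gives 8/5.
E[A | B = 5] = (8/5) / (1/5) = 8.

8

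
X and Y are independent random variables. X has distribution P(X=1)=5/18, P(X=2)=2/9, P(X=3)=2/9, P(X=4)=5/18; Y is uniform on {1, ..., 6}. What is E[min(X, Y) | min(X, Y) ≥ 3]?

41/12

P(min(X, Y) ≥ 3) = 1/3.
Summing min(X,Y)·P(x,y) over outcomes with min(X, Y) ≥ 3 gives 41/36.
E[min(X, Y) | min(X, Y) ≥ 3] = (41/36) / (1/3) = 41/12.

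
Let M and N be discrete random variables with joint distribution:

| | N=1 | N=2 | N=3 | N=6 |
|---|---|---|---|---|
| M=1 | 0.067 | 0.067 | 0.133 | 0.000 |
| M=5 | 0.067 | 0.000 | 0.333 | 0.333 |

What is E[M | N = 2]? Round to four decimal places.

P(N = 2) = 0.067.
Σ M·P over the event = 1·(0.067) = 0.067.
E[M | N = 2] = (0.067) / (0.067) = 1.0000.

1.0000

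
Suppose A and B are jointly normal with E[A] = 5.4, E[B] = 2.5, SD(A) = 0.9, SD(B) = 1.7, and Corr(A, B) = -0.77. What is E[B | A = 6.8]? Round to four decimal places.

0.4638

E[B | A=x] = μ_B + ρ(σ_B/σ_A)(x − μ_A) for jointly normal variables.
E[B | A=6.8] = 2.5 + (-0.77)·(1.7/0.9)·(6.8 − (5.4)) = 2.5 + (-1.4544)·(1.4) = 0.4638.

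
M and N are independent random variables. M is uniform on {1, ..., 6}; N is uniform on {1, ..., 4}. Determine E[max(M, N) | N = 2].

11/3

Outcomes with N = 2: (1,2), (2,2), (3,2), (4,2), (5,2), (6,2), each with probability 1/24.
E[max(M, N) | N = 2] = (2 + 2 + 3 + 4 + 5 + 6) / 6 = 11/3.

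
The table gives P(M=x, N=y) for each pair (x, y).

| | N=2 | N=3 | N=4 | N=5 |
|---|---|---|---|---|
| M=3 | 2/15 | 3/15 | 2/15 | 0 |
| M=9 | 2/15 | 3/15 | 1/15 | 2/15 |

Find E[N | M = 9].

27/8

P(M = 9) = 8/15.
Σ N·P over the event = 2·(2/15) + 3·(3/15) + 4·(1/15) + 5·(2/15) = 9/5.
E[N | M = 9] = (9/5) / (8/15) = 27/8.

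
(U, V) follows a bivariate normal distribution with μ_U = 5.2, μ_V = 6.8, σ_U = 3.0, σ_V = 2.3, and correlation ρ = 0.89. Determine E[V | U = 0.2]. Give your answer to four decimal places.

3.3883

The regression of V on U has slope ρ·σ_V/σ_U and passes through (μ_U, μ_V).
E[V | U=0.2] = 6.8 + (0.89)·(2.3/3.0)·(0.2 − (5.2)) = 6.8 + (0.682333)·(-5) = 3.3883.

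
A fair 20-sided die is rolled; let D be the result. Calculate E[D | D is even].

Given D is even, D is equally likely to be any of {2, 4, 6, 8, 10, 12, 14, 16, 18, 20}.
E[D | D is even] = (2 + 4 + 6 + 8 + 10 + 12 + 14 + 16 + 18 + 20) / 10 = 11.

11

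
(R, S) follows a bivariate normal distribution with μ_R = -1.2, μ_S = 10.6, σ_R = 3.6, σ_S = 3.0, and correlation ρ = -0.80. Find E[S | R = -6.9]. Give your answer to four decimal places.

For a bivariate normal, E[S | R=x] = μ_S + ρ·(σ_S/σ_R)·(x − μ_R).
E[S | R=-6.9] = 10.6 + (-0.80)·(3.0/3.6)·(-6.9 − (-1.2)) = 10.6 + (-0.66667)·(-5.7) = 14.4000.

14.4000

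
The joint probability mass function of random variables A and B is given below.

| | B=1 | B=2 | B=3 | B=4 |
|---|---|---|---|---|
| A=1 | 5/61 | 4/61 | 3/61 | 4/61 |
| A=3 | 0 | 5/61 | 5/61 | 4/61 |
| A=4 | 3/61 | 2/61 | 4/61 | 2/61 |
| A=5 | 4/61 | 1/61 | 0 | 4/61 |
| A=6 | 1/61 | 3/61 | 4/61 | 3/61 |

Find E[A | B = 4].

P(B = 4) = 17/61.
Σ A·P over the event = 1·(4/61) + 3·(4/61) + 4·(2/61) + 5·(4/61) + 6·(3/61) = 62/61.
E[A | B = 4] = (62/61) / (17/61) = 62/17.

62/17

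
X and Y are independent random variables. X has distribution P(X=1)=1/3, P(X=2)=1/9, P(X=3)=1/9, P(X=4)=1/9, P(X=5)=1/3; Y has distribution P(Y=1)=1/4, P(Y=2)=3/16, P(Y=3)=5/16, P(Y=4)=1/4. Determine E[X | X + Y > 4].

370/97

P(X + Y > 4) = 97/144.
Summing X·P(x,y) over outcomes with X + Y > 4 gives 185/72.
E[X | X + Y > 4] = (185/72) / (97/144) = 370/97.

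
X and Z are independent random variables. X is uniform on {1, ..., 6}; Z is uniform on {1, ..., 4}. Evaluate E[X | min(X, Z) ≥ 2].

4

P(min(X, Z) ≥ 2) = 5/8.
Summing X·P(x,y) over outcomes with min(X, Z) ≥ 2 gives 5/2.
E[X | min(X, Z) ≥ 2] = (5/2) / (5/8) = 4.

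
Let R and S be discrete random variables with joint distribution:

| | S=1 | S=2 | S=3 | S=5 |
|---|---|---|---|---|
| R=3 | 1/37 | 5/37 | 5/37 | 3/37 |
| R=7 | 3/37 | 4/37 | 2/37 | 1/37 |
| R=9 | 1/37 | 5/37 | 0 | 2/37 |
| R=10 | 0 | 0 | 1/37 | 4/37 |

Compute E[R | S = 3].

P(S = 3) = 8/37.
Summing R·P(R=x,S=y) over the conditioning event gives 39/37.
E[R | S = 3] = (39/37) / (8/37) = 39/8.

39/8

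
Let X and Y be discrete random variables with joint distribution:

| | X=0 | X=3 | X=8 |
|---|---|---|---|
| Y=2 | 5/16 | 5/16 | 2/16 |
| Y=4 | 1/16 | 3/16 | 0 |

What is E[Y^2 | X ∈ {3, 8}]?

P(X ∈ {3, 8}) = 5/8.
Σ Y^2·P over the event = 4·(5/16) + 16·(3/16) + 4·(2/16) = 19/4.
E[Y^2 | X ∈ {3, 8}] = (19/4) / (5/8) = 38/5.

38/5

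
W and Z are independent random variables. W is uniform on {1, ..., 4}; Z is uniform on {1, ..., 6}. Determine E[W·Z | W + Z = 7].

10

Outcomes with W + Z = 7: (1,6), (2,5), (3,4), (4,3), each with probability 1/24.
E[W·Z | W + Z = 7] = (6 + 10 + 12 + 12) / 4 = 10.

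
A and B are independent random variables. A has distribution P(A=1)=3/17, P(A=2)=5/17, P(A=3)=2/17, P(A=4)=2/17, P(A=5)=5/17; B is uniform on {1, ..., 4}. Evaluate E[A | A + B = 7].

P(A + B = 7) = 9/68.
Summing A·P(x,y) over outcomes with A + B = 7 gives 39/68.
E[A | A + B = 7] = (39/68) / (9/68) = 13/3.

13/3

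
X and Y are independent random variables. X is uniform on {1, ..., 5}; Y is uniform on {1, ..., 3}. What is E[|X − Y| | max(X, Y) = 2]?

Outcomes with max(X, Y) = 2: (1,2), (2,1), (2,2), each with probability 1/15.
E[|X − Y| | max(X, Y) = 2] = (1 + 1 + 0) / 3 = 2/3.

2/3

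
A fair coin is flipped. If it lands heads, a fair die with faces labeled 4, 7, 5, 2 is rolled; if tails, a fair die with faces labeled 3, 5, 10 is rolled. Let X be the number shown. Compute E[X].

E[X | heads] = (4+7+5+2)/4 = 9/2.
E[X | tails] = (3+5+10)/3 = 6.
E[X] = (1/2)·(9/2) + (1/2)·(6) = 21/4.

21/4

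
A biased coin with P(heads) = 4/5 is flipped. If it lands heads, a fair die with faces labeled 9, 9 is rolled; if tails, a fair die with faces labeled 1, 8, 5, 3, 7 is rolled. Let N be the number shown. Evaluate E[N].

E[N | heads] = (9+9)/2 = 9.
E[N | tails] = (1+8+5+3+7)/5 = 24/5.
E[N] = (4/5)·(9) + (1/5)·(24/5) = 204/25.

204/25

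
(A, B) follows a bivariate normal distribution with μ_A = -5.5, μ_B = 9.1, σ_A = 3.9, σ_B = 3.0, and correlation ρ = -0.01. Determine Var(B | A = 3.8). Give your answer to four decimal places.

8.9991

For a bivariate normal, Var(B | A=x) = σ_B²(1 − ρ²).
Var(B | A=3.8) = (3.0)²·(1 − (-0.01)²) = 9·0.9999 = 8.9991.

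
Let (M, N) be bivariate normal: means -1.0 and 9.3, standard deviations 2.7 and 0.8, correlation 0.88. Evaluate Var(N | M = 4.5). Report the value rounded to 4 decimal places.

For a bivariate normal, Var(N | M=x) = σ_N²(1 − ρ²).
Var(N | M=4.5) = (0.8)²·(1 − (0.88)²) = 0.64·0.2256 = 0.1444.

0.1444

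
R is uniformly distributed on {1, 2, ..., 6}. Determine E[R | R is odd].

3

Given R is odd, R is equally likely to be any of {1, 3, 5}.
E[R | R is odd] = (1 + 3 + 5) / 3 = 3.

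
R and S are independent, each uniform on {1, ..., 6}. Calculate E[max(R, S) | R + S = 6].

P(R + S = 6) = 5/36.
Summing max(R,S)·P(x,y) over outcomes with R + S = 6 gives 7/12.
E[max(R, S) | R + S = 6] = (7/12) / (5/36) = 21/5.

21/5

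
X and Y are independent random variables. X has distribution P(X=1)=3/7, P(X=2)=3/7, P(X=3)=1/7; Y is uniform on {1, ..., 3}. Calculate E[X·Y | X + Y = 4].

P(X + Y = 4) = 1/3.
Summing XY·P(x,y) over outcomes with X + Y = 4 gives 8/7.
E[X·Y | X + Y = 4] = (8/7) / (1/3) = 24/7.

24/7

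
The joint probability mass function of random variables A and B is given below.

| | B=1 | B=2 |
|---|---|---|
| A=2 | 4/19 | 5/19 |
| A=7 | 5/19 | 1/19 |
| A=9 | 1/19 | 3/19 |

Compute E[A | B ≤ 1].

26/5

P(B ≤ 1) = 10/19.
Σ A·P over the event = 2·(4/19) + 7·(5/19) + 9·(1/19) = 52/19.
E[A | B ≤ 1] = (52/19) / (10/19) = 26/5.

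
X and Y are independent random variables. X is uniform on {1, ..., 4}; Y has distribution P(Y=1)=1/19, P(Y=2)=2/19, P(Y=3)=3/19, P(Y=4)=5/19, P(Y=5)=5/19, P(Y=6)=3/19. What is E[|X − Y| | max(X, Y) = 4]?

20/13

P(max(X, Y) = 4) = 13/38.
Summing |X−Y|·P(x,y) over outcomes with max(X, Y) = 4 gives 10/19.
E[|X − Y| | max(X, Y) = 4] = (10/19) / (13/38) = 20/13.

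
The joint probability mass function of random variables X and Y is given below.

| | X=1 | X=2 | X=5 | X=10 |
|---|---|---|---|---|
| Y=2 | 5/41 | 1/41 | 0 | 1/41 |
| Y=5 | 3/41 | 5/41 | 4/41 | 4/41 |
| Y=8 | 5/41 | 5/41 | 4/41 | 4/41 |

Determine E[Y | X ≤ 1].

P(X ≤ 1) = 13/41.
Summing Y·P(X=x,Y=y) over the conditioning event gives 65/41.
E[Y | X ≤ 1] = (65/41) / (13/41) = 5.

5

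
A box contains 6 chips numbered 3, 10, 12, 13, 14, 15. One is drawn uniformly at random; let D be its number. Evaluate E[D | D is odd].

31/3

P(D is odd) = 1/2.
Σ over the event: 3·1/6 + 13·1/6 + 15·1/6 = 31/6.
E[D | D is odd] = (31/6) / (1/2) = 31/3.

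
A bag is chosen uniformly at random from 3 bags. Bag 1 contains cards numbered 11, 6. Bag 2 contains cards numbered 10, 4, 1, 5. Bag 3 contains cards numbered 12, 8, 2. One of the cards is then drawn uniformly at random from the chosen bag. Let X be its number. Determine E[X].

E[X | bag 1] = (11+6)/2 = 17/2.
E[X | bag 2] = (10+4+1+5)/4 = 5.
E[X | bag 3] = (12+8+2)/3 = 22/3.
E[X] = (1/3)·(17/2) + (1/3)·(5) + (1/3)·(22/3) = 125/18.

125/18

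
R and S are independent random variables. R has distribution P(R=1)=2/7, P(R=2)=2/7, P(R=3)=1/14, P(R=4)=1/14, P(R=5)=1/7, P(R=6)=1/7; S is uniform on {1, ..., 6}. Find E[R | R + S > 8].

89/17

P(R + S > 8) = 17/84.
Summing R·P(x,y) over outcomes with R + S > 8 gives 89/84.
E[R | R + S > 8] = (89/84) / (17/84) = 89/17.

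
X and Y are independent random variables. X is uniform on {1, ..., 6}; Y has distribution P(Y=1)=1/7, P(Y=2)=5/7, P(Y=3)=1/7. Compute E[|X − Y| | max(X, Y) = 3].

P(max(X, Y) = 3) = 3/14.
Summing |X−Y|·P(x,y) over outcomes with max(X, Y) = 3 gives 5/21.
E[|X − Y| | max(X, Y) = 3] = (5/21) / (3/14) = 10/9.

10/9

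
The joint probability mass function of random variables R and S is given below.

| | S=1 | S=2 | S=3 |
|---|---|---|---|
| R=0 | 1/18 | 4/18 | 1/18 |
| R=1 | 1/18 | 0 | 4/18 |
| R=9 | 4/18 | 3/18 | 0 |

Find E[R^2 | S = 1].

325/6

P(S = 1) = 1/3.
Σ R^2·P over the event = 0·(1/18) + 1·(1/18) + 81·(4/18) = 325/18.
E[R^2 | S = 1] = (325/18) / (1/3) = 325/6.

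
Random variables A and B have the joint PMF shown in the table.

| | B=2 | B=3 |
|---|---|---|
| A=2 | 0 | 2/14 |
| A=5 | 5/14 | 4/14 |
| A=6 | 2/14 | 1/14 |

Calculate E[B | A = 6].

P(A = 6) = 3/14.
Σ B·P over the event = 2·(2/14) + 3·(1/14) = 1/2.
E[B | A = 6] = (1/2) / (3/14) = 7/3.

7/3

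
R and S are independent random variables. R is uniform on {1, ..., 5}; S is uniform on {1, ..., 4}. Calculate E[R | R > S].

Outcomes with R > S: (2,1), (3,1), (3,2), (4,1), (4,2), (4,3), (5,1), (5,2), (5,3), (5,4), each with probability 1/20.
E[R | R > S] = (2 + 3 + 3 + 4 + 4 + 4 + 5 + 5 + 5 + 5) / 10 = 4.

4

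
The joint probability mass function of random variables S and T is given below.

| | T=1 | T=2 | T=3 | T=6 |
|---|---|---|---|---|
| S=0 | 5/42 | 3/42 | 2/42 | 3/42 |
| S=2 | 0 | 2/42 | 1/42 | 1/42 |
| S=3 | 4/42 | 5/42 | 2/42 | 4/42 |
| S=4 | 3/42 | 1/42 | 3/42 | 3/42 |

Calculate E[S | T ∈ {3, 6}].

46/19

P(T ∈ {3, 6}) = 19/42.
Summing S·P(S=x,T=y) over the conditioning event gives 23/21.
E[S | T ∈ {3, 6}] = (23/21) / (19/42) = 46/19.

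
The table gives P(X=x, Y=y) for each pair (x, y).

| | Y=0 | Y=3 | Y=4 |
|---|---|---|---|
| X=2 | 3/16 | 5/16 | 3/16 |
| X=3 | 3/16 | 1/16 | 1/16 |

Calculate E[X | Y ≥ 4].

9/4

P(Y ≥ 4) = 1/4.
Σ X·P over the event = 2·(3/16) + 3·(1/16) = 9/16.
E[X | Y ≥ 4] = (9/16) / (1/4) = 9/4.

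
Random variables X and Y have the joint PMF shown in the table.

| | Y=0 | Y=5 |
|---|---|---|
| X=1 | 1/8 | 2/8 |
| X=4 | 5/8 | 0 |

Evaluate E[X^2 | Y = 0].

27/2

P(Y = 0) = 3/4.
Summing X^2·P(X=x,Y=y) over the conditioning event gives 81/8.
E[X^2 | Y = 0] = (81/8) / (3/4) = 27/2.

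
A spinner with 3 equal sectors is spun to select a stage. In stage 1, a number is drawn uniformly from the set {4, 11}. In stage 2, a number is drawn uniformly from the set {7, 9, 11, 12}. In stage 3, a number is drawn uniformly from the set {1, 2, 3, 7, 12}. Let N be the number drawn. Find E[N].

89/12

E[N | stage 1] = (4+11)/2 = 15/2.
E[N | stage 2] = (7+9+11+12)/4 = 39/4.
E[N | stage 3] = (1+2+3+7+12)/5 = 5.
By the law of total expectation,
E[N] = (1/3)·(15/2) + (1/3)·(39/4) + (1/3)·(5) = 89/12.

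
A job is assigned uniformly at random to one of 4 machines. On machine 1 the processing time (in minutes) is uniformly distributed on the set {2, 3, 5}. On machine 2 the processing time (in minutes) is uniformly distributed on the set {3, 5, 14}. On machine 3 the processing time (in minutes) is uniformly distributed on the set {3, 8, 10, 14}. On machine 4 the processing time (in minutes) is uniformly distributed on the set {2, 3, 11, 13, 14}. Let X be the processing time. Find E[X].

1681/240

E[X | machine 1] = (2+3+5)/3 = 10/3.
E[X | machine 2] = (3+5+14)/3 = 22/3.
E[X | machine 3] = (3+8+10+14)/4 = 35/4.
E[X | machine 4] = (2+3+11+13+14)/5 = 43/5.
E[X] = (1/4)·(10/3) + (1/4)·(22/3) + (1/4)·(35/4) + (1/4)·(43/5) = 1681/240.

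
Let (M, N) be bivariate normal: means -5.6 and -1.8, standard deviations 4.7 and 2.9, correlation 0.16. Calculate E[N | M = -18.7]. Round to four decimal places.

-3.0933

E[N | M=x] = μ_N + ρ(σ_N/σ_M)(x − μ_M) for jointly normal variables.
E[N | M=-18.7] = -1.8 + (0.16)·(2.9/4.7)·(-18.7 − (-5.6)) = -1.8 + (0.098723)·(-13.1) = -3.0933.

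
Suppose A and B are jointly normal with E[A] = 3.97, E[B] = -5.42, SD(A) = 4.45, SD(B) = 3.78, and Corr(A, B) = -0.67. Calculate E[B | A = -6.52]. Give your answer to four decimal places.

For a bivariate normal, E[B | A=x] = μ_B + ρ·(σ_B/σ_A)·(x − μ_A).
E[B | A=-6.52] = -5.42 + (-0.67)·(3.78/4.45)·(-6.52 − (3.97)) = -5.42 + (-0.56912)·(-10.49) = 0.5501.

0.5501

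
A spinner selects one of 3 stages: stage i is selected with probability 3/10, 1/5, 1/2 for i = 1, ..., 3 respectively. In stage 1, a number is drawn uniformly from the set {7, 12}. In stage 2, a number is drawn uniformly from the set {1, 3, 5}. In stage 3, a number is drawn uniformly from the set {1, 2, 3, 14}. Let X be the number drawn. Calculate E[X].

E[X | stage 1] = (7+12)/2 = 19/2.
E[X | stage 2] = (1+3+5)/3 = 3.
E[X | stage 3] = (1+2+3+14)/4 = 5.
By the law of total expectation,
E[X] = (3/10)·(19/2) + (1/5)·(3) + (1/2)·(5) = 119/20.

119/20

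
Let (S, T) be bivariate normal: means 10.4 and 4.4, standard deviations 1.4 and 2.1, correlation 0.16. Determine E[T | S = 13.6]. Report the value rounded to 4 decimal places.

5.1680

For a bivariate normal, E[T | S=x] = μ_T + ρ·(σ_T/σ_S)·(x − μ_S).
E[T | S=13.6] = 4.4 + (0.16)·(2.1/1.4)·(13.6 − (10.4)) = 4.4 + (0.24)·(3.2) = 5.1680.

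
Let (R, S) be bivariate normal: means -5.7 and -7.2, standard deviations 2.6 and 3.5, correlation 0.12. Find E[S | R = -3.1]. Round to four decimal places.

E[S | R=x] = μ_S + ρ(σ_S/σ_R)(x − μ_R) for jointly normal variables.
E[S | R=-3.1] = -7.2 + (0.12)·(3.5/2.6)·(-3.1 − (-5.7)) = -7.2 + (0.16154)·(2.6) = -6.7800.

-6.7800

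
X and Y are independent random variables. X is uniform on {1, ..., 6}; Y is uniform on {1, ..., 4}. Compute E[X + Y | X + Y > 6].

8

Outcomes with X + Y > 6: (3,4), (4,3), (4,4), (5,2), (5,3), (5,4), (6,1), (6,2), (6,3), (6,4), each with probability 1/24.
E[X + Y | X + Y > 6] = (7 + 7 + 8 + 7 + 8 + 9 + 7 + 8 + 9 + 10) / 10 = 8.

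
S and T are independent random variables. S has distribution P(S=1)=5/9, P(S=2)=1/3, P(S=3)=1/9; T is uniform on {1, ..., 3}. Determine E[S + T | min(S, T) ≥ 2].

19/4

P(min(S, T) ≥ 2) = 8/27.
Summing (S+T)·P(x,y) over outcomes with min(S, T) ≥ 2 gives 38/27.
E[S + T | min(S, T) ≥ 2] = (38/27) / (8/27) = 19/4.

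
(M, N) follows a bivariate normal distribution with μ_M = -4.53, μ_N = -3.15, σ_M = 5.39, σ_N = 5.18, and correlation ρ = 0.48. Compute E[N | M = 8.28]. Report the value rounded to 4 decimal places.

The regression of N on M has slope ρ·σ_N/σ_M and passes through (μ_M, μ_N).
E[N | M=8.28] = -3.15 + (0.48)·(5.18/5.39)·(8.28 − (-4.53)) = -3.15 + (0.461299)·(12.81) = 2.7592.

2.7592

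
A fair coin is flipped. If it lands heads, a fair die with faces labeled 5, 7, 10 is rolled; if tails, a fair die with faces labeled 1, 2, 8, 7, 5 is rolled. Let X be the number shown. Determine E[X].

E[X | heads] = (5+7+10)/3 = 22/3.
E[X | tails] = (1+2+8+7+5)/5 = 23/5.
By the law of total expectation,
E[X] = (1/2)·(22/3) + (1/2)·(23/5) = 179/30.

179/30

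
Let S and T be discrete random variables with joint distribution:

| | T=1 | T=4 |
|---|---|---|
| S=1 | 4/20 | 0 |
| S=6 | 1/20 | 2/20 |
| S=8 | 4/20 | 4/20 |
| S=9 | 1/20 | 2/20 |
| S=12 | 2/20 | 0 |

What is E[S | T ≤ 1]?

25/4

P(T ≤ 1) = 3/5.
Σ S·P over the event = 1·(4/20) + 6·(1/20) + 8·(4/20) + 9·(1/20) + 12·(2/20) = 15/4.
E[S | T ≤ 1] = (15/4) / (3/5) = 25/4.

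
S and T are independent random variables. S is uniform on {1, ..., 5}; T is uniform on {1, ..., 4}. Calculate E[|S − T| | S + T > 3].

P(S + T > 3) = 17/20.
Summing |S−T|·P(x,y) over outcomes with S + T > 3 gives 7/5.
E[|S − T| | S + T > 3] = (7/5) / (17/20) = 28/17.

28/17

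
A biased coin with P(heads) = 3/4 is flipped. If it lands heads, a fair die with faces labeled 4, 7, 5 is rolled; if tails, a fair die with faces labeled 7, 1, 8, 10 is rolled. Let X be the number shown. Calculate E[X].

E[X | heads] = (4+7+5)/3 = 16/3.
E[X | tails] = (7+1+8+10)/4 = 13/2.
By the law of total expectation,
E[X] = (3/4)·(16/3) + (1/4)·(13/2) = 45/8.

45/8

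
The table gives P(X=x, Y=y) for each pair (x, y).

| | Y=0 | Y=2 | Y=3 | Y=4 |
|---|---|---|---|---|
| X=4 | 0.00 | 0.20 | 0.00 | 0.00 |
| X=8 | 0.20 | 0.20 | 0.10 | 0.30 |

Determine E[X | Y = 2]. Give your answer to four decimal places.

6.0000

P(Y = 2) = 0.40.
Summing X·P(X=x,Y=y) over the conditioning event gives 2.40.
E[X | Y = 2] = (2.40) / (0.40) = 6.0000.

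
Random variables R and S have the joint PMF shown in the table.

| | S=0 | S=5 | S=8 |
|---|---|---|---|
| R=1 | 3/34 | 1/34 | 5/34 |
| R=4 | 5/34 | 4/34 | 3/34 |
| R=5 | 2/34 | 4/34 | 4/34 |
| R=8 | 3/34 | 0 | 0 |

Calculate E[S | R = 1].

5

P(R = 1) = 9/34.
Σ S·P over the event = 0·(3/34) + 5·(1/34) + 8·(5/34) = 45/34.
E[S | R = 1] = (45/34) / (9/34) = 5.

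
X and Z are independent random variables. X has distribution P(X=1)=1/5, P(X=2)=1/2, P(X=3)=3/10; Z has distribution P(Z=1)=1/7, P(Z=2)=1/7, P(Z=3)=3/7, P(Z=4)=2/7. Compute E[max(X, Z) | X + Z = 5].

P(X + Z = 5) = 11/35.
Summing max(X,Z)·P(x,y) over outcomes with X + Z = 5 gives 1.
E[max(X, Z) | X + Z = 5] = (1) / (11/35) = 35/11.

35/11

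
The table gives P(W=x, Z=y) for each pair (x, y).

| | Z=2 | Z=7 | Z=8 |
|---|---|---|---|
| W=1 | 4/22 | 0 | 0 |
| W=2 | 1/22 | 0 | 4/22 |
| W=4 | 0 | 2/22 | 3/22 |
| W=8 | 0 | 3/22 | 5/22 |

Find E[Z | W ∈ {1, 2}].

14/3

P(W ∈ {1, 2}) = 9/22.
Σ Z·P over the event = 2·(4/22) + 2·(1/22) + 8·(4/22) = 21/11.
E[Z | W ∈ {1, 2}] = (21/11) / (9/22) = 14/3.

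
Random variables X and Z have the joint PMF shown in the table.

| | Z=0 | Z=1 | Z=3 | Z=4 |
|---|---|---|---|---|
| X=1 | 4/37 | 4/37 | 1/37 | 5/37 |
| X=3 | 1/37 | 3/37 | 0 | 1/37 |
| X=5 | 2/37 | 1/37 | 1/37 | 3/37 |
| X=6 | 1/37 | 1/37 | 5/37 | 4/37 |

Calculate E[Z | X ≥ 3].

P(X ≥ 3) = 23/37.
Summing Z·P(X=x,Z=y) over the conditioning event gives 55/37.
E[Z | X ≥ 3] = (55/37) / (23/37) = 55/23.

55/23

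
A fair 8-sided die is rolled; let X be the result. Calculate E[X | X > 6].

15/2

Given X > 6, X is equally likely to be any of {7, 8}.
E[X | X > 6] = (7 + 8) / 2 = 15/2.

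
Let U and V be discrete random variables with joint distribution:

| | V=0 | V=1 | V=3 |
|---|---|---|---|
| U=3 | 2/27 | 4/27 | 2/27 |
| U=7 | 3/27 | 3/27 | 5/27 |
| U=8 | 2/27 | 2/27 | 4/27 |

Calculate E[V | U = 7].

P(U = 7) = 11/27.
Summing V·P(U=x,V=y) over the conditioning event gives 2/3.
E[V | U = 7] = (2/3) / (11/27) = 18/11.

18/11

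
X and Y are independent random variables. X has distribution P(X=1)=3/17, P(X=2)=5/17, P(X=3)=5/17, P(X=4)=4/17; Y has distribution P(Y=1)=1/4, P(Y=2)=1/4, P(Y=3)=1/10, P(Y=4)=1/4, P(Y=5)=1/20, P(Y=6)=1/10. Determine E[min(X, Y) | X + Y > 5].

P(X + Y > 5) = 159/340.
Summing min(X,Y)·P(x,y) over outcomes with X + Y > 5 gives 431/340.
E[min(X, Y) | X + Y > 5] = (431/340) / (159/340) = 431/159.

431/159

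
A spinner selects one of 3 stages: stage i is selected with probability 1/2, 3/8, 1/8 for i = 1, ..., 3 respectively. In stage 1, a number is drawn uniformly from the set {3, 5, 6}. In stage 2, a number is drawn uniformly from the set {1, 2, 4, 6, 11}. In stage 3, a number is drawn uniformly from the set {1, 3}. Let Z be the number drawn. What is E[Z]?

E[Z | stage 1] = (3+5+6)/3 = 14/3.
E[Z | stage 2] = (1+2+4+6+11)/5 = 24/5.
E[Z | stage 3] = (1+3)/2 = 2.
E[Z] = (1/2)·(14/3) + (3/8)·(24/5) + (1/8)·(2) = 263/60.

263/60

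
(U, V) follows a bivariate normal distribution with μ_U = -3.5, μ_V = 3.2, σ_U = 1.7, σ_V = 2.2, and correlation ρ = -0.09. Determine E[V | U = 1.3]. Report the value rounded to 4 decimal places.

E[V | U=x] = μ_V + ρ(σ_V/σ_U)(x − μ_U) for jointly normal variables.
E[V | U=1.3] = 3.2 + (-0.09)·(2.2/1.7)·(1.3 − (-3.5)) = 3.2 + (-0.11647)·(4.8) = 2.6409.

2.6409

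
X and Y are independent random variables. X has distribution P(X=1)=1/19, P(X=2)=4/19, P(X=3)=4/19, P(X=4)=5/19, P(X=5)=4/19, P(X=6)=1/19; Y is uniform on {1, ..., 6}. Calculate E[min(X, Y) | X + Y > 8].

21/5

P(X + Y > 8) = 5/19.
Summing min(X,Y)·P(x,y) over outcomes with X + Y > 8 gives 21/19.
E[min(X, Y) | X + Y > 8] = (21/19) / (5/19) = 21/5.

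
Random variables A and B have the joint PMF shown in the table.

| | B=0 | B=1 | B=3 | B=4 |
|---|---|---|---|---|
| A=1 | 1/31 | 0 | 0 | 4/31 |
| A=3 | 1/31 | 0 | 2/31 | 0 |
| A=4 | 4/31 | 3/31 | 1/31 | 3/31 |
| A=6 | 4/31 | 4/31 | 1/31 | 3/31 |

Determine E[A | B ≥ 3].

25/7

P(B ≥ 3) = 14/31.
Σ A·P over the event = 1·(4/31) + 3·(2/31) + 4·(1/31) + 4·(3/31) + 6·(1/31) + 6·(3/31) = 50/31.
E[A | B ≥ 3] = (50/31) / (14/31) = 25/7.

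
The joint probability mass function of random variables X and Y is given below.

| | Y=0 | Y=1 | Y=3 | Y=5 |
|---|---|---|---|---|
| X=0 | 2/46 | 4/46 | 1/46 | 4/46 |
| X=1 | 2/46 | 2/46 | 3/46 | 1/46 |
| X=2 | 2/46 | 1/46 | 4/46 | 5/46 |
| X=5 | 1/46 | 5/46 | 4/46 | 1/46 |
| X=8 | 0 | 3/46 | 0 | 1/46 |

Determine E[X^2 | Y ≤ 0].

5

P(Y ≤ 0) = 7/46.
Σ X^2·P over the event = 0·(2/46) + 1·(2/46) + 4·(2/46) + 25·(1/46) = 35/46.
E[X^2 | Y ≤ 0] = (35/46) / (7/46) = 5.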